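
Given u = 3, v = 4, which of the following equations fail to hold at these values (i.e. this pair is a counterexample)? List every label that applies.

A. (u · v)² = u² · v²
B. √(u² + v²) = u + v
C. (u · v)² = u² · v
B, C

Evaluating each claim at the given values:
A. LHS = 144, RHS = 144 → holds here (LHS = RHS)
B. LHS = 5, RHS = 7 → fails here (LHS ≠ RHS)
C. LHS = 144, RHS = 36 → fails here (LHS ≠ RHS)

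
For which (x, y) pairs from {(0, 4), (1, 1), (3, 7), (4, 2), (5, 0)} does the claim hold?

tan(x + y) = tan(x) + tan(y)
(0, 4), (5, 0)

Testing each pair:
(0, 4): LHS = tan(4) ≈ 1.158, RHS = tan(4) ≈ 1.158 → holds
(1, 1): LHS = tan(2) ≈ -2.185, RHS = 2·tan(1) ≈ 3.115 → fails
(3, 7): LHS = tan(10) ≈ 0.6484, RHS = tan(3) + tan(7) ≈ 0.7289 → fails
(4, 2): LHS = tan(6) ≈ -0.291, RHS = tan(2) + tan(4) ≈ -1.027 → fails
(5, 0): LHS = tan(5) ≈ -3.381, RHS = tan(5) ≈ -3.381 → holds

2 of 5 pairs satisfy the claim.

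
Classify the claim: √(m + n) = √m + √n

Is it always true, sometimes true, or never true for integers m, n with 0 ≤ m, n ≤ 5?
It holds at (m, n) = (1, 0) (both sides equal 1), but fails at (m, n) = (2, 2) (LHS = 2, RHS = 2·√(2) ≈ 2.828).

Answer: Sometimes true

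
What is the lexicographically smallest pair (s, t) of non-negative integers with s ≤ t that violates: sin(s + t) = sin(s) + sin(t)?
At (0, 6): both sides equal sin(6) ≈ -0.2794, so it holds there.

Substituting (1, 1) into the claim:
LHS = sin(1 + 1) = sin(2) ≈ 0.9093
RHS = sin(1) + sin(1) = 2·sin(1) ≈ 1.683

Since LHS ≠ RHS, this pair disproves the claim, and no lexicographically smaller pair (s ≤ t, non-negative integers) does.

For instance (1, 3) is also a counterexample (LHS = sin(4) ≈ -0.7568, RHS = sin(3) + sin(1) ≈ 0.9826), but it's lexicographically larger.

Answer: (s, t) = (1, 1)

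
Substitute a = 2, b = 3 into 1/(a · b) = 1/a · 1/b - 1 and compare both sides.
LHS = 1/(2 · 3) = 1/6
RHS = 1/2 · 1/3 - 1 = -5/6

LHS ≠ RHS, so the equation does not hold here.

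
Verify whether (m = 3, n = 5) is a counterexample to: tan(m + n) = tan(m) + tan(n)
Substituting m = 3, n = 5:
LHS = tan(3 + 5) = tan(8) ≈ -6.8
RHS = tan(3) + tan(5) ≈ -3.523

Since LHS ≠ RHS, this pair disproves the claim.

Answer: Yes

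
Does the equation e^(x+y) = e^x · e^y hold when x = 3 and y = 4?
Holds

Substituting x = 3, y = 4:

LHS = e^(3+4) = e^7 ≈ 1097
RHS = e^3 · e^4 = e^7 ≈ 1097

LHS = RHS, so the equation holds at this point.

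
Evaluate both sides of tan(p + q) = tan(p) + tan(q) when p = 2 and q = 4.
LHS = tan(2 + 4) = tan(6) ≈ -0.291
RHS = tan(2) + tan(4) ≈ -1.027

LHS ≠ RHS (they differ by about 0.7362), so the equation does not hold here.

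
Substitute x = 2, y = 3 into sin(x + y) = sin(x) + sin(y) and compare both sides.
LHS = sin(2 + 3) = sin(5) ≈ -0.9589
RHS = sin(2) + sin(3) ≈ 1.05

LHS ≠ RHS (they differ by about 2.009), so the equation does not hold here.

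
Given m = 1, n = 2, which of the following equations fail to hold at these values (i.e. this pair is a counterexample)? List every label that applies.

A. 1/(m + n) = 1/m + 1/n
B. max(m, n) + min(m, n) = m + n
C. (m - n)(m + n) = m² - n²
Evaluating each claim at the given values:
A. LHS = 1/3, RHS = 3/2 → fails here (LHS ≠ RHS)
B. LHS = 3, RHS = 3 → holds here (LHS = RHS)
C. LHS = -3, RHS = -3 → holds here (LHS = RHS)

Answer: A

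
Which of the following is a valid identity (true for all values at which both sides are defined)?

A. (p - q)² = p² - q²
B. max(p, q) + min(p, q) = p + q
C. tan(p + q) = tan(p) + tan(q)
B

A: fails at (1, 3) — LHS = 4, RHS = -8.
B: holds — e.g. at (0, 1), both sides equal 1.
C: fails at (1, 2) — LHS = tan(3) ≈ -0.1425, RHS = tan(2) + tan(1) ≈ -0.6276.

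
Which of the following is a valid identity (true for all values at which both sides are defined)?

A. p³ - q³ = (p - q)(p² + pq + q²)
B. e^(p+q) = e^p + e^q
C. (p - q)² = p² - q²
A: holds — e.g. at (6, 7), both sides equal -127.
B: fails at (3, 3) — LHS = e^6 ≈ 403.4, RHS = 2·e^3 ≈ 40.17.
C: fails at (3, 4) — LHS = 1, RHS = -7.

Answer: A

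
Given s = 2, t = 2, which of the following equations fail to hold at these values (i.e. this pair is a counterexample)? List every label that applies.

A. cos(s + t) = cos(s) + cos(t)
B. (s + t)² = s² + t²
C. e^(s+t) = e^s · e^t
A, B

Evaluating each claim at the given values:
A. LHS = cos(4) ≈ -0.6536, RHS = 2·cos(2) ≈ -0.8323 → fails here (LHS ≠ RHS)
B. LHS = 16, RHS = 8 → fails here (LHS ≠ RHS)
C. LHS = e^4 ≈ 54.6, RHS = e^4 ≈ 54.6 → holds here (LHS = RHS)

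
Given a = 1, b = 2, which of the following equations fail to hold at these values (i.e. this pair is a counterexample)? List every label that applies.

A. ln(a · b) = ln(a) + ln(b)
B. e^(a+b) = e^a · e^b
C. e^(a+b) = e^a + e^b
C

Evaluating each claim at the given values:
A. LHS = ln(2) ≈ 0.6931, RHS = ln(2) ≈ 0.6931 → holds here (LHS = RHS)
B. LHS = e^3 ≈ 20.09, RHS = e^3 ≈ 20.09 → holds here (LHS = RHS)
C. LHS = e^3 ≈ 20.09, RHS = e + e^2 ≈ 10.11 → fails here (LHS ≠ RHS)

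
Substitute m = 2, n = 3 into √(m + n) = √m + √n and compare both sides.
LHS = √(2 + 3) = √(5) ≈ 2.236
RHS = √2 + √3 = √(2) + √(3) ≈ 3.146

LHS ≠ RHS (they differ by about 0.9102), so the equation does not hold here.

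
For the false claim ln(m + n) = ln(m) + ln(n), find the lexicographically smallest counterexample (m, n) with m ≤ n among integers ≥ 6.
Substituting (6, 6) into the claim:
LHS = ln(6 + 6) = ln(12) ≈ 2.485
RHS = ln(6) + ln(6) = 2·ln(6) ≈ 3.584

Since LHS ≠ RHS, this pair disproves the claim, and no lexicographically smaller pair (m ≤ n, integers ≥ 6) does.

For instance (8, 8) is also a counterexample (LHS = ln(16) ≈ 2.773, RHS = 2·ln(8) ≈ 4.159), but it's lexicographically larger.

Answer: (m, n) = (6, 6)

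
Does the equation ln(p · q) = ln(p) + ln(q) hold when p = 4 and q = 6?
Substituting p = 4, q = 6:

LHS = ln(4 · 6) = ln(24) ≈ 3.178
RHS = ln(4) + ln(6) ≈ 3.178

LHS = RHS, so the equation holds at this point.

Answer: Holds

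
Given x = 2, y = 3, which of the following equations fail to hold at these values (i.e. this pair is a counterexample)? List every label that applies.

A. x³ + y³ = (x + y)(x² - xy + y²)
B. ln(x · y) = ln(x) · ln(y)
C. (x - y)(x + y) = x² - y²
B

Evaluating each claim at the given values:
A. LHS = 35, RHS = 35 → holds here (LHS = RHS)
B. LHS = ln(6) ≈ 1.792, RHS = ln(2)·ln(3) ≈ 0.7615 → fails here (LHS ≠ RHS)
C. LHS = -5, RHS = -5 → holds here (LHS = RHS)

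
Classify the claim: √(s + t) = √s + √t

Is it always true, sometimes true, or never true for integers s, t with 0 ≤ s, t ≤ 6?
Sometimes true

It holds at (s, t) = (3, 0) (both sides equal √(3) ≈ 1.732), but fails at (s, t) = (2, 6) (LHS = 2·√(2) ≈ 2.828, RHS = √(2) + √(6) ≈ 3.864).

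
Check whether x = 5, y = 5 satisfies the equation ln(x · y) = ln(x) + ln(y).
Holds

Substituting x = 5, y = 5:

LHS = ln(5 · 5) = ln(25) ≈ 3.219
RHS = ln(5) + ln(5) = 2·ln(5) ≈ 3.219

LHS = RHS, so the equation holds at this point.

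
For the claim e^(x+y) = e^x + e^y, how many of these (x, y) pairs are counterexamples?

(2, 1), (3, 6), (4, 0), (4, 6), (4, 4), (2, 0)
6

Testing each pair:
(2, 1): LHS = e^3 ≈ 20.09, RHS = e + e^2 ≈ 10.11 → counterexample
(3, 6): LHS = e^9 ≈ 8103, RHS = e^3 + e^6 ≈ 423.5 → counterexample
(4, 0): LHS = e^4 ≈ 54.6, RHS = 1 + e^4 ≈ 55.6 → counterexample
(4, 6): LHS = e^10 ≈ 22026.5, RHS = e^4 + e^6 ≈ 458 → counterexample
(4, 4): LHS = e^8 ≈ 2981, RHS = 2·e^4 ≈ 109.2 → counterexample
(2, 0): LHS = e^2 ≈ 7.389, RHS = 1 + e^2 ≈ 8.389 → counterexample

That makes 6 counterexamples.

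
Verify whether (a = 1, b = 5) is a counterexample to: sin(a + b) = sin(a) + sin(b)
Yes

Substituting a = 1, b = 5:
LHS = sin(1 + 5) = sin(6) ≈ -0.2794
RHS = sin(1) + sin(5) ≈ -0.1175

Since LHS ≠ RHS, this pair disproves the claim.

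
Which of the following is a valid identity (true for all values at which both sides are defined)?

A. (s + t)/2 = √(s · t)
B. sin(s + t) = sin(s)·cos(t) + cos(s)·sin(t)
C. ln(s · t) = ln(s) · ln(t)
A: fails at (2, 4) — LHS = 3, RHS = 2·√(2) ≈ 2.828.
B: holds — e.g. at (3, 4), both sides equal sin(7) ≈ 0.657.
C: fails at (3, 7) — LHS = ln(21) ≈ 3.045, RHS = ln(3)·ln(7) ≈ 2.138.

Answer: B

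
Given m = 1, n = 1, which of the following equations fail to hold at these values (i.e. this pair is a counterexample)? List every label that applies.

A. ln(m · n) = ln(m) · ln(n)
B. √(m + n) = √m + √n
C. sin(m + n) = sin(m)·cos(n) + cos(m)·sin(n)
Evaluating each claim at the given values:
A. LHS = 0, RHS = 0 → holds here (LHS = RHS)
B. LHS = √(2) ≈ 1.414, RHS = 2 → fails here (LHS ≠ RHS)
C. LHS = sin(2) ≈ 0.9093, RHS = 2·sin(1)·cos(1) ≈ 0.9093 → holds here (LHS = RHS)

Answer: B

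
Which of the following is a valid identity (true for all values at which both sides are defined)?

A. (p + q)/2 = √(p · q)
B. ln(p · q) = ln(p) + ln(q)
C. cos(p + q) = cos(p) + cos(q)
A: fails at (2, 7) — LHS = 9/2, RHS = √(14) ≈ 3.742.
B: holds — e.g. at (1, 2), both sides equal ln(2) ≈ 0.6931.
C: fails at (1, 2) — LHS = cos(3) ≈ -0.99, RHS = cos(2) + cos(1) ≈ 0.1242.

Answer: B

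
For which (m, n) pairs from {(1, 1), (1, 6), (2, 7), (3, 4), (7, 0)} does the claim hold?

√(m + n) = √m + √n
Testing each pair:
(1, 1): LHS = √(2) ≈ 1.414, RHS = 2 → fails
(1, 6): LHS = √(7) ≈ 2.646, RHS = 1 + √(6) ≈ 3.449 → fails
(2, 7): LHS = 3, RHS = √(2) + √(7) ≈ 4.06 → fails
(3, 4): LHS = √(7) ≈ 2.646, RHS = √(3) + 2 ≈ 3.732 → fails
(7, 0): LHS = √(7) ≈ 2.646, RHS = √(7) ≈ 2.646 → holds

1 of 5 pairs satisfies the claim.

Answer: (7, 0)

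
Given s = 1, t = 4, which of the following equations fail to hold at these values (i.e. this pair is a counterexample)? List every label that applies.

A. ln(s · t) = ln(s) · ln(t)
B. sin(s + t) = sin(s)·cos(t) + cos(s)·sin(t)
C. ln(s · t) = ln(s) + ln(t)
A

Evaluating each claim at the given values:
A. LHS = ln(4) ≈ 1.386, RHS = 0 → fails here (LHS ≠ RHS)
B. LHS = sin(5) ≈ -0.9589, RHS = sin(1)·cos(4) + sin(4)·cos(1) ≈ -0.9589 → holds here (LHS = RHS)
C. LHS = ln(4) ≈ 1.386, RHS = ln(4) ≈ 1.386 → holds here (LHS = RHS)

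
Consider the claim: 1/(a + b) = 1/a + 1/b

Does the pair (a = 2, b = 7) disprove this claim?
Substituting a = 2, b = 7:
LHS = 1/(2 + 7) = 1/9
RHS = 1/2 + 1/7 = 9/14

Since LHS ≠ RHS, this pair disproves the claim.

Answer: Yes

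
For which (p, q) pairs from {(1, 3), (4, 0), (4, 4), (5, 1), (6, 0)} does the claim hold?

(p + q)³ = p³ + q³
Testing each pair:
(1, 3): LHS = 64, RHS = 28 → fails
(4, 0): LHS = 64, RHS = 64 → holds
(4, 4): LHS = 512, RHS = 128 → fails
(5, 1): LHS = 216, RHS = 126 → fails
(6, 0): LHS = 216, RHS = 216 → holds

2 of 5 pairs satisfy the claim.

Answer: (4, 0), (6, 0)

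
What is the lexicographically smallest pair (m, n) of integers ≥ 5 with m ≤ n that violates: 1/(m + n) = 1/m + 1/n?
(m, n) = (5, 5)

Substituting (5, 5) into the claim:
LHS = 1/(5 + 5) = 1/10
RHS = 1/5 + 1/5 = 2/5

Since LHS ≠ RHS, this pair disproves the claim, and no lexicographically smaller pair (m ≤ n, integers ≥ 5) does.

For instance (6, 11) is also a counterexample (LHS = 1/17, RHS = 17/66), but it's lexicographically larger.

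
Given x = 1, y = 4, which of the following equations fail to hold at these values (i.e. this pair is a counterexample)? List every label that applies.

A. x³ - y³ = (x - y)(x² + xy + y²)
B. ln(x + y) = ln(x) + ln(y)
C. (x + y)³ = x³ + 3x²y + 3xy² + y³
Evaluating each claim at the given values:
A. LHS = -63, RHS = -63 → holds here (LHS = RHS)
B. LHS = ln(5) ≈ 1.609, RHS = ln(4) ≈ 1.386 → fails here (LHS ≠ RHS)
C. LHS = 125, RHS = 125 → holds here (LHS = RHS)

Answer: B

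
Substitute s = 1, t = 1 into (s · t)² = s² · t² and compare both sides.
LHS = (1 · 1)² = 1
RHS = 1² · 1² = 1

LHS = RHS: the two sides agree.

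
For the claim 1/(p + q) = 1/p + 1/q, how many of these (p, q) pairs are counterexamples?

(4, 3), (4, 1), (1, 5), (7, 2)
Testing each pair:
(4, 3): LHS = 1/7, RHS = 7/12 → counterexample
(4, 1): LHS = 1/5, RHS = 5/4 → counterexample
(1, 5): LHS = 1/6, RHS = 6/5 → counterexample
(7, 2): LHS = 1/9, RHS = 9/14 → counterexample

That makes 4 counterexamples.

Answer: 4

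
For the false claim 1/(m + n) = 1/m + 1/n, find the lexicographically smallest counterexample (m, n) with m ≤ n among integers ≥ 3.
Substituting (3, 3) into the claim:
LHS = 1/(3 + 3) = 1/6
RHS = 1/3 + 1/3 = 2/3

Since LHS ≠ RHS, this pair disproves the claim, and no lexicographically smaller pair (m ≤ n, integers ≥ 3) does.

For instance (4, 8) is also a counterexample (LHS = 1/12, RHS = 3/8), but it's lexicographically larger.

Answer: (m, n) = (3, 3)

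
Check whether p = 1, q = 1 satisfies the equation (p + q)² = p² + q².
Substituting p = 1, q = 1:

LHS = (1 + 1)² = 4
RHS = 1² + 1² = 2

LHS ≠ RHS, so the equation does not hold at this point.

Answer: Fails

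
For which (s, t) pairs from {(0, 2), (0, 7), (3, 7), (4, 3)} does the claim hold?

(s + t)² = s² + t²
(0, 2), (0, 7)

Testing each pair:
(0, 2): LHS = 4, RHS = 4 → holds
(0, 7): LHS = 49, RHS = 49 → holds
(3, 7): LHS = 100, RHS = 58 → fails
(4, 3): LHS = 49, RHS = 25 → fails

2 of 4 pairs satisfy the claim.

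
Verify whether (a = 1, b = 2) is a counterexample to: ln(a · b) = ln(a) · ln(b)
Substituting a = 1, b = 2:
LHS = ln(1 · 2) = ln(2) ≈ 0.6931
RHS = ln(1) · ln(2) = 0

Since LHS ≠ RHS, this pair disproves the claim.

Answer: Yes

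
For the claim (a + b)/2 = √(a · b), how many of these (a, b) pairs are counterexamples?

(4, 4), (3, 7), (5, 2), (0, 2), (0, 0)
3

Testing each pair:
(4, 4): LHS = 4, RHS = 4 → satisfies claim
(3, 7): LHS = 5, RHS = √(21) ≈ 4.583 → counterexample
(5, 2): LHS = 7/2, RHS = √(10) ≈ 3.162 → counterexample
(0, 2): LHS = 1, RHS = 0 → counterexample
(0, 0): LHS = 0, RHS = 0 → satisfies claim

That makes 3 counterexamples.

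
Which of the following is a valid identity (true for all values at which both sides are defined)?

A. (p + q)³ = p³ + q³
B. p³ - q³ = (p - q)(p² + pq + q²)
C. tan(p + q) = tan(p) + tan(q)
B

A: fails at (2, 5) — LHS = 343, RHS = 133.
B: holds — e.g. at (2, 7), both sides equal -335.
C: fails at (3, 4) — LHS = tan(7) ≈ 0.8714, RHS = tan(3) + tan(4) ≈ 1.015.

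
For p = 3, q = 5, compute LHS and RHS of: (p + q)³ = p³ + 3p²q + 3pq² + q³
LHS = (3 + 5)³ = 512
RHS = 3³ + 3·3²·5 + 3·3·5² + 5³ = 512

LHS = RHS: the two sides agree.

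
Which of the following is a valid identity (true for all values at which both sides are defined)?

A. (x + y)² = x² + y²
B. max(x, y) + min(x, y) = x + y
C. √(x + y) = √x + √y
B

A: fails at (1, 3) — LHS = 16, RHS = 10.
B: holds — e.g. at (1, 3), both sides equal 4.
C: fails at (1, 5) — LHS = √(6) ≈ 2.449, RHS = 1 + √(5) ≈ 3.236.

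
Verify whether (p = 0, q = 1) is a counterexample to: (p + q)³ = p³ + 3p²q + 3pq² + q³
No

Substituting p = 0, q = 1:
LHS = (0 + 1)³ = 1
RHS = 0³ + 3·0²·1 + 3·0·1² + 1³ = 1

The sides agree, so this pair does not disprove the claim.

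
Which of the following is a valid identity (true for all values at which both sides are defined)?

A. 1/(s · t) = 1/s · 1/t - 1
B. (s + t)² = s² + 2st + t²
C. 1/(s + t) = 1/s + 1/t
A: fails at (1, 3) — LHS = 1/3, RHS = -2/3.
B: holds — e.g. at (3, 3), both sides equal 36.
C: fails at (5, 8) — LHS = 1/13, RHS = 13/40.

Answer: B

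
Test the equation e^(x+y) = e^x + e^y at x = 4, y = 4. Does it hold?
Substituting x = 4, y = 4:

LHS = e^(4+4) = e^8 ≈ 2981
RHS = e^4 + e^4 = 2·e^4 ≈ 109.2

LHS ≠ RHS, so the equation does not hold at this point.

Answer: Fails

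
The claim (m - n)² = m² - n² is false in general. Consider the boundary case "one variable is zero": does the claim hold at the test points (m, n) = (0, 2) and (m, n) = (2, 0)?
At (0, 2): LHS = 4 ≠ RHS = -4
At (2, 0): LHS = 4, RHS = 4 → equal

Answer: Only at (2, 0)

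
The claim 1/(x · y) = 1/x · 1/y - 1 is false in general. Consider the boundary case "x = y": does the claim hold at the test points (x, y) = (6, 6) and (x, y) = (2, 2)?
At (6, 6): LHS = 1/36 ≠ RHS = -35/36
At (2, 2): LHS = 1/4 ≠ RHS = -3/4

Answer: No, fails at both test points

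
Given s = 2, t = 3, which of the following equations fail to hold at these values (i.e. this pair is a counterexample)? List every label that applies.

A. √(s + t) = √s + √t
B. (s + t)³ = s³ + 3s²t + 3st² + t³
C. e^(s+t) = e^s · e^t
Evaluating each claim at the given values:
A. LHS = √(5) ≈ 2.236, RHS = √(2) + √(3) ≈ 3.146 → fails here (LHS ≠ RHS)
B. LHS = 125, RHS = 125 → holds here (LHS = RHS)
C. LHS = e^5 ≈ 148.4, RHS = e^5 ≈ 148.4 → holds here (LHS = RHS)

Answer: A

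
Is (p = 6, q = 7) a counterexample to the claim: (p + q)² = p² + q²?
Substituting p = 6, q = 7:
LHS = (6 + 7)² = 169
RHS = 6² + 7² = 85

Since LHS ≠ RHS, this pair disproves the claim.

Answer: Yes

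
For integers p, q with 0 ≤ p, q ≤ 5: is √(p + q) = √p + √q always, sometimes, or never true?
Sometimes true

It holds at (p, q) = (5, 0) (both sides equal √(5) ≈ 2.236), but fails at (p, q) = (1, 3) (LHS = 2, RHS = 1 + √(3) ≈ 2.732).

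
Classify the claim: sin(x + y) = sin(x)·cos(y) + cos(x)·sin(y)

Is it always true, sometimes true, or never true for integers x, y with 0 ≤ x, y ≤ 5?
The identity holds for every pair in the range. For instance at (x, y) = (5, 4): both sides equal sin(9) ≈ 0.4121.

Answer: Always true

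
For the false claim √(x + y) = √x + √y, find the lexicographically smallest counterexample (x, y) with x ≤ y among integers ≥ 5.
Substituting (5, 5) into the claim:
LHS = √(5 + 5) = √(10) ≈ 3.162
RHS = √5 + √5 = 2·√(5) ≈ 4.472

Since LHS ≠ RHS, this pair disproves the claim, and no lexicographically smaller pair (x ≤ y, integers ≥ 5) does.

For instance (6, 11) is also a counterexample (LHS = √(17) ≈ 4.123, RHS = √(6) + √(11) ≈ 5.766), but it's lexicographically larger.

Answer: (x, y) = (5, 5)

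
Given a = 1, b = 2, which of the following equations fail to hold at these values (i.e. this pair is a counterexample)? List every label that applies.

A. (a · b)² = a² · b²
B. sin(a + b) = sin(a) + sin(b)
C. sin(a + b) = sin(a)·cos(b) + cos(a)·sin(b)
Evaluating each claim at the given values:
A. LHS = 4, RHS = 4 → holds here (LHS = RHS)
B. LHS = sin(3) ≈ 0.1411, RHS = sin(1) + sin(2) ≈ 1.751 → fails here (LHS ≠ RHS)
C. LHS = sin(3) ≈ 0.1411, RHS = sin(1)·cos(2) + sin(2)·cos(1) ≈ 0.1411 → holds here (LHS = RHS)

Answer: B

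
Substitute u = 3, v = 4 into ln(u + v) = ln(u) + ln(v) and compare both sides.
LHS = ln(3 + 4) = ln(7) ≈ 1.946
RHS = ln(3) + ln(4) ≈ 2.485

LHS ≠ RHS (they differ by about 0.539), so the equation does not hold here.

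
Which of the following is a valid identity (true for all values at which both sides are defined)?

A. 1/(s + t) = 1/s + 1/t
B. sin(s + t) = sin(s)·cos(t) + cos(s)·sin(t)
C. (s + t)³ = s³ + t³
A: fails at (5, 5) — LHS = 1/10, RHS = 2/5.
B: holds — e.g. at (2, 3), both sides equal sin(5) ≈ -0.9589.
C: fails at (5, 8) — LHS = 2197, RHS = 637.

Answer: B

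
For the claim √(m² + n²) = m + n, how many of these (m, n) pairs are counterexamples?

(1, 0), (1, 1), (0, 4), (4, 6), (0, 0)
2

Testing each pair:
(1, 0): LHS = 1, RHS = 1 → satisfies claim
(1, 1): LHS = √(2) ≈ 1.414, RHS = 2 → counterexample
(0, 4): LHS = 4, RHS = 4 → satisfies claim
(4, 6): LHS = 2·√(13) ≈ 7.211, RHS = 10 → counterexample
(0, 0): LHS = 0, RHS = 0 → satisfies claim

That makes 2 counterexamples.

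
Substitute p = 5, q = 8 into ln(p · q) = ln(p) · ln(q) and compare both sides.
LHS = ln(5 · 8) = ln(40) ≈ 3.689
RHS = ln(5) · ln(8) ≈ 3.347

LHS ≠ RHS (they differ by about 0.3421), so the equation does not hold here.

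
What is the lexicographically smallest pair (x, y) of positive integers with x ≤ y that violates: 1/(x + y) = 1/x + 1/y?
(x, y) = (1, 1)

Substituting (1, 1) into the claim:
LHS = 1/(1 + 1) = 1/2
RHS = 1/1 + 1/1 = 2

Since LHS ≠ RHS, this pair disproves the claim, and no lexicographically smaller pair (x ≤ y, positive integers) does.

For instance (3, 3) is also a counterexample (LHS = 1/6, RHS = 2/3), but it's lexicographically larger.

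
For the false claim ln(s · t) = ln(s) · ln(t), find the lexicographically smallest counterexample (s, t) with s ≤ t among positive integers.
At (1, 1): both sides equal 0, so it holds there.

Substituting (1, 2) into the claim:
LHS = ln(1 · 2) = ln(2) ≈ 0.6931
RHS = ln(1) · ln(2) = 0

Since LHS ≠ RHS, this pair disproves the claim, and no lexicographically smaller pair (s ≤ t, positive integers) does.

For instance (1, 5) is also a counterexample (LHS = ln(5) ≈ 1.609, RHS = 0), but it's lexicographically larger.

Answer: (s, t) = (1, 2)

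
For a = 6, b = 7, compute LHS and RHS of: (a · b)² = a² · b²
LHS = (6 · 7)² = 1764
RHS = 6² · 7² = 1764

LHS = RHS: the two sides agree.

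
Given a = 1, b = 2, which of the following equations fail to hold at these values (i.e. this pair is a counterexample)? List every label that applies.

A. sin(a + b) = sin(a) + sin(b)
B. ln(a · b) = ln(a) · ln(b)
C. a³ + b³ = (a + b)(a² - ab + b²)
Evaluating each claim at the given values:
A. LHS = sin(3) ≈ 0.1411, RHS = sin(1) + sin(2) ≈ 1.751 → fails here (LHS ≠ RHS)
B. LHS = ln(2) ≈ 0.6931, RHS = 0 → fails here (LHS ≠ RHS)
C. LHS = 9, RHS = 9 → holds here (LHS = RHS)

Answer: A, B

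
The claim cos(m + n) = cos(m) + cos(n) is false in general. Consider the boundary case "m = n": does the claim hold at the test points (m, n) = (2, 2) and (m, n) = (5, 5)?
No, fails at both test points

At (2, 2): LHS = cos(4) ≈ -0.6536 ≠ RHS = 2·cos(2) ≈ -0.8323
At (5, 5): LHS = cos(10) ≈ -0.8391 ≠ RHS = 2·cos(5) ≈ 0.5673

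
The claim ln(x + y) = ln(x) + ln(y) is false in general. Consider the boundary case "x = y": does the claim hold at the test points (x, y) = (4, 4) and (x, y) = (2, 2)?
At (4, 4): LHS = ln(8) ≈ 2.079 ≠ RHS = 2·ln(4) ≈ 2.773
At (2, 2): LHS = ln(4) ≈ 1.386, RHS = 2·ln(2) ≈ 1.386 → equal

Answer: Only at (2, 2)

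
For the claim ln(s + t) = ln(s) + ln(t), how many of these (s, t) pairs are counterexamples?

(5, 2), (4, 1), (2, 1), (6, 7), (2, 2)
Testing each pair:
(5, 2): LHS = ln(7) ≈ 1.946, RHS = ln(2) + ln(5) ≈ 2.303 → counterexample
(4, 1): LHS = ln(5) ≈ 1.609, RHS = ln(4) ≈ 1.386 → counterexample
(2, 1): LHS = ln(3) ≈ 1.099, RHS = ln(2) ≈ 0.6931 → counterexample
(6, 7): LHS = ln(13) ≈ 2.565, RHS = ln(6) + ln(7) ≈ 3.738 → counterexample
(2, 2): LHS = ln(4) ≈ 1.386, RHS = 2·ln(2) ≈ 1.386 → satisfies claim

That makes 4 counterexamples.

Answer: 4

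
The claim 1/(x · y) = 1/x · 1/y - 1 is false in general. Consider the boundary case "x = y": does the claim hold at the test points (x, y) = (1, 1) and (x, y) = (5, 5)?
At (1, 1): LHS = 1 ≠ RHS = 0
At (5, 5): LHS = 1/25 ≠ RHS = -24/25

Answer: No, fails at both test points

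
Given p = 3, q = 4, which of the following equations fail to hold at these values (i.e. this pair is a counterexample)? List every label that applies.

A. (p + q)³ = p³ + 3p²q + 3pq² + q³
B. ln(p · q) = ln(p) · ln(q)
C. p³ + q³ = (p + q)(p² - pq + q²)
B

Evaluating each claim at the given values:
A. LHS = 343, RHS = 343 → holds here (LHS = RHS)
B. LHS = ln(12) ≈ 2.485, RHS = ln(3)·ln(4) ≈ 1.523 → fails here (LHS ≠ RHS)
C. LHS = 91, RHS = 91 → holds here (LHS = RHS)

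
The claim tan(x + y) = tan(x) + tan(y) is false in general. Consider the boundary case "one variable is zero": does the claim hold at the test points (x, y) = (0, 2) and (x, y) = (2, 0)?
Yes, holds at both test points

At (0, 2): LHS = tan(2) ≈ -2.185, RHS = tan(2) ≈ -2.185 → equal
At (2, 0): LHS = tan(2) ≈ -2.185, RHS = tan(2) ≈ -2.185 → equal

So the claim does hold at both of these boundary points, even though it is not an identity.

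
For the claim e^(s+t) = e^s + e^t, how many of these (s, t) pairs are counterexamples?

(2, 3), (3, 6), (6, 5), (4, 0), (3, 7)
5

Testing each pair:
(2, 3): LHS = e^5 ≈ 148.4, RHS = e^2 + e^3 ≈ 27.47 → counterexample
(3, 6): LHS = e^9 ≈ 8103, RHS = e^3 + e^6 ≈ 423.5 → counterexample
(6, 5): LHS = e^11 ≈ 59874.1, RHS = e^5 + e^6 ≈ 551.8 → counterexample
(4, 0): LHS = e^4 ≈ 54.6, RHS = 1 + e^4 ≈ 55.6 → counterexample
(3, 7): LHS = e^10 ≈ 22026.5, RHS = e^3 + e^7 ≈ 1117 → counterexample

That makes 5 counterexamples.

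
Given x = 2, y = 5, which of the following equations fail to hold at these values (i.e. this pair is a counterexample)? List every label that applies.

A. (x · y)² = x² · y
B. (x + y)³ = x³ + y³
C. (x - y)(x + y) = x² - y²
A, B

Evaluating each claim at the given values:
A. LHS = 100, RHS = 20 → fails here (LHS ≠ RHS)
B. LHS = 343, RHS = 133 → fails here (LHS ≠ RHS)
C. LHS = -21, RHS = -21 → holds here (LHS = RHS)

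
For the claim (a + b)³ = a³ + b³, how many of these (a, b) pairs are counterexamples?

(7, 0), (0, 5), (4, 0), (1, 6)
Testing each pair:
(7, 0): LHS = 343, RHS = 343 → satisfies claim
(0, 5): LHS = 125, RHS = 125 → satisfies claim
(4, 0): LHS = 64, RHS = 64 → satisfies claim
(1, 6): LHS = 343, RHS = 217 → counterexample

That makes 1 counterexample.

Answer: 1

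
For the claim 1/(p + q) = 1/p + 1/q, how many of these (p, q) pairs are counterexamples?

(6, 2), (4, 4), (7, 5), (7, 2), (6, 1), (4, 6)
Testing each pair:
(6, 2): LHS = 1/8, RHS = 2/3 → counterexample
(4, 4): LHS = 1/8, RHS = 1/2 → counterexample
(7, 5): LHS = 1/12, RHS = 12/35 → counterexample
(7, 2): LHS = 1/9, RHS = 9/14 → counterexample
(6, 1): LHS = 1/7, RHS = 7/6 → counterexample
(4, 6): LHS = 1/10, RHS = 5/12 → counterexample

That makes 6 counterexamples.

Answer: 6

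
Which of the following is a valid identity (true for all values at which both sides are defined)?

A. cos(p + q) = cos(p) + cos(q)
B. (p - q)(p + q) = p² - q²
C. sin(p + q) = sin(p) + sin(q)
A: fails at (3, 4) — LHS = cos(7) ≈ 0.7539, RHS = cos(3) + cos(4) ≈ -1.644.
B: holds — e.g. at (1, 2), both sides equal -3.
C: fails at (4, 6) — LHS = sin(10) ≈ -0.544, RHS = sin(4) + sin(6) ≈ -1.036.

Answer: B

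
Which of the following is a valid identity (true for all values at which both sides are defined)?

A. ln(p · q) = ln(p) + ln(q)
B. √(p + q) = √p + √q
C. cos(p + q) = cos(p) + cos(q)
A: holds — e.g. at (3, 4), both sides equal ln(12) ≈ 2.485.
B: fails at (2, 7) — LHS = 3, RHS = √(2) + √(7) ≈ 4.06.
C: fails at (1, 1) — LHS = cos(2) ≈ -0.4161, RHS = 2·cos(1) ≈ 1.081.

Answer: A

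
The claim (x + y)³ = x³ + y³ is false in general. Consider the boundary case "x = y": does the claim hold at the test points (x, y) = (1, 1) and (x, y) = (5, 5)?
No, fails at both test points

At (1, 1): LHS = 8 ≠ RHS = 2
At (5, 5): LHS = 1000 ≠ RHS = 250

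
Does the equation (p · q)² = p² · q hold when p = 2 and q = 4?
Fails

Substituting p = 2, q = 4:

LHS = (2 · 4)² = 64
RHS = 2² · 4 = 16

LHS ≠ RHS, so the equation does not hold at this point.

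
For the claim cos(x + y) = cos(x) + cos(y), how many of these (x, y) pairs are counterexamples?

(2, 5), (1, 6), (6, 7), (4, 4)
4

Testing each pair:
(2, 5): LHS = cos(7) ≈ 0.7539, RHS = cos(2) + cos(5) ≈ -0.1325 → counterexample
(1, 6): LHS = cos(7) ≈ 0.7539, RHS = cos(1) + cos(6) ≈ 1.5 → counterexample
(6, 7): LHS = cos(13) ≈ 0.9074, RHS = cos(7) + cos(6) ≈ 1.714 → counterexample
(4, 4): LHS = cos(8) ≈ -0.1455, RHS = 2·cos(4) ≈ -1.307 → counterexample

That makes 4 counterexamples.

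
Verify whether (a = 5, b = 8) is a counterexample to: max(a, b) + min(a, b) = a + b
Substituting a = 5, b = 8:
LHS = max(5, 8) + min(5, 8) = 13
RHS = 5 + 8 = 13

The sides agree, so this pair does not disprove the claim.

Answer: No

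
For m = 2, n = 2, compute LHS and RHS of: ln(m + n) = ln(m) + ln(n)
LHS = ln(2 + 2) = ln(4) ≈ 1.386
RHS = ln(2) + ln(2) = 2·ln(2) ≈ 1.386

LHS = RHS: the two sides agree.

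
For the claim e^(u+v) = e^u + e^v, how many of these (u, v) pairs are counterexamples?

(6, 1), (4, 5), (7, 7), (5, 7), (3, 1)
5

Testing each pair:
(6, 1): LHS = e^7 ≈ 1097, RHS = e + e^6 ≈ 406.1 → counterexample
(4, 5): LHS = e^9 ≈ 8103, RHS = e^4 + e^5 ≈ 203 → counterexample
(7, 7): LHS = e^14 ≈ 1202604.3, RHS = 2·e^7 ≈ 2193 → counterexample
(5, 7): LHS = e^12 ≈ 162754.8, RHS = e^5 + e^7 ≈ 1245 → counterexample
(3, 1): LHS = e^4 ≈ 54.6, RHS = e + e^3 ≈ 22.8 → counterexample

That makes 5 counterexamples.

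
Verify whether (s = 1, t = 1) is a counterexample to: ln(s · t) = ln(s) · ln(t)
Substituting s = 1, t = 1:
LHS = ln(1 · 1) = 0
RHS = ln(1) · ln(1) = 0

The sides agree, so this pair does not disprove the claim.

Answer: No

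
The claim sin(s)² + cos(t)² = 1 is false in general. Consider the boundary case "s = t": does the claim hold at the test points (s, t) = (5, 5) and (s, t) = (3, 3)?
Yes, holds at both test points

At (5, 5): LHS = cos(5)² + sin(5)² = 1, RHS = 1 → equal
At (3, 3): LHS = sin(3)² + cos(3)² = 1, RHS = 1 → equal

So the claim does hold at both of these boundary points, even though it is not an identity.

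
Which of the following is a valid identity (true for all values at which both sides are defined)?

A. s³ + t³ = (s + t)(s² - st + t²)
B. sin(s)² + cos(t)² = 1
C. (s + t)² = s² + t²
A: holds — e.g. at (4, 5), both sides equal 189.
B: fails at (3, 7) — LHS = sin(3)² + cos(7)² ≈ 0.5883, RHS = 1.
C: fails at (3, 3) — LHS = 36, RHS = 18.

Answer: A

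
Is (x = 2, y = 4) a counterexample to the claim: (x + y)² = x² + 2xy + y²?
No

Substituting x = 2, y = 4:
LHS = (2 + 4)² = 36
RHS = 2² + 2·2·4 + 4² = 36

The sides agree, so this pair does not disprove the claim.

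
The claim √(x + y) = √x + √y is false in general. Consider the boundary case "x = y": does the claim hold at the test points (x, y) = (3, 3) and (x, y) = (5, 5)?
At (3, 3): LHS = √(6) ≈ 2.449 ≠ RHS = 2·√(3) ≈ 3.464
At (5, 5): LHS = √(10) ≈ 3.162 ≠ RHS = 2·√(5) ≈ 4.472

Answer: No, fails at both test points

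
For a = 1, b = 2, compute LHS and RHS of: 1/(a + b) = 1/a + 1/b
LHS = 1/(1 + 2) = 1/3
RHS = 1/1 + 1/2 = 3/2

LHS ≠ RHS, so the equation does not hold here.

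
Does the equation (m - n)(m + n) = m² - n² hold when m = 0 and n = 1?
Holds

Substituting m = 0, n = 1:

LHS = (0 - 1)(0 + 1) = -1
RHS = 0² - 1² = -1

LHS = RHS, so the equation holds at this point.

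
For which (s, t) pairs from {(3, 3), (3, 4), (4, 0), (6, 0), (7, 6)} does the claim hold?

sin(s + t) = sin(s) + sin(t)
Testing each pair:
(3, 3): LHS = sin(6) ≈ -0.2794, RHS = 2·sin(3) ≈ 0.2822 → fails
(3, 4): LHS = sin(7) ≈ 0.657, RHS = sin(4) + sin(3) ≈ -0.6157 → fails
(4, 0): LHS = sin(4) ≈ -0.7568, RHS = sin(4) ≈ -0.7568 → holds
(6, 0): LHS = sin(6) ≈ -0.2794, RHS = sin(6) ≈ -0.2794 → holds
(7, 6): LHS = sin(13) ≈ 0.4202, RHS = sin(6) + sin(7) ≈ 0.3776 → fails

2 of 5 pairs satisfy the claim.

Answer: (4, 0), (6, 0)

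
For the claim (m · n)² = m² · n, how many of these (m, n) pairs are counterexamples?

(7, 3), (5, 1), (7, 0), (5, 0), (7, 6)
2

Testing each pair:
(7, 3): LHS = 441, RHS = 147 → counterexample
(5, 1): LHS = 25, RHS = 25 → satisfies claim
(7, 0): LHS = 0, RHS = 0 → satisfies claim
(5, 0): LHS = 0, RHS = 0 → satisfies claim
(7, 6): LHS = 1764, RHS = 294 → counterexample

That makes 2 counterexamples.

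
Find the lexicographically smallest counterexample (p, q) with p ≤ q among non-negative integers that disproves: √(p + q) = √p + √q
(p, q) = (1, 1)

At (0, 0): both sides equal 0, so it holds there.
At (0, 2): both sides equal √(2) ≈ 1.414, so it holds there.

Substituting (1, 1) into the claim:
LHS = √(1 + 1) = √(2) ≈ 1.414
RHS = √1 + √1 = 2

Since LHS ≠ RHS, this pair disproves the claim, and no lexicographically smaller pair (p ≤ q, non-negative integers) does.

For instance (5, 6) is also a counterexample (LHS = √(11) ≈ 3.317, RHS = √(5) + √(6) ≈ 4.686), but it's lexicographically larger.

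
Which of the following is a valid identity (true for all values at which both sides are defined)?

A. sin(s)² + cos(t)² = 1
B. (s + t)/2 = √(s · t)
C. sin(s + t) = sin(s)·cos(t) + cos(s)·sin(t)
C

A: fails at (2, 3) — LHS = sin(2)² + cos(3)² ≈ 1.807, RHS = 1.
B: fails at (1, 3) — LHS = 2, RHS = √(3) ≈ 1.732.
C: holds — e.g. at (1, 5), both sides equal sin(6) ≈ -0.2794.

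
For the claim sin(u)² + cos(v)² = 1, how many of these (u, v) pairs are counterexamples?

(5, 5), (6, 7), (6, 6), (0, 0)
1

Testing each pair:
(5, 5): LHS = cos(5)² + sin(5)² = 1, RHS = 1 → satisfies claim
(6, 7): LHS = sin(6)² + cos(7)² ≈ 0.6464, RHS = 1 → counterexample
(6, 6): LHS = sin(6)² + cos(6)² = 1, RHS = 1 → satisfies claim
(0, 0): LHS = 1, RHS = 1 → satisfies claim

That makes 1 counterexample.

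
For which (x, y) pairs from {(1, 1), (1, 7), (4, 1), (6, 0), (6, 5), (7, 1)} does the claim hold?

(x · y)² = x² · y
(1, 1), (4, 1), (6, 0), (7, 1)

Testing each pair:
(1, 1): LHS = 1, RHS = 1 → holds
(1, 7): LHS = 49, RHS = 7 → fails
(4, 1): LHS = 16, RHS = 16 → holds
(6, 0): LHS = 0, RHS = 0 → holds
(6, 5): LHS = 900, RHS = 180 → fails
(7, 1): LHS = 49, RHS = 49 → holds

4 of 6 pairs satisfy the claim.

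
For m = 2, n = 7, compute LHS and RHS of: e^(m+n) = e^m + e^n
LHS = e^(2+7) = e^9 ≈ 8103
RHS = e^2 + e^7 ≈ 1104

LHS ≠ RHS (they differ by about 6999), so the equation does not hold here.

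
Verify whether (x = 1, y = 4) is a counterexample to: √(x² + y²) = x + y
Yes

Substituting x = 1, y = 4:
LHS = √(1² + 4²) = √(17) ≈ 4.123
RHS = 1 + 4 = 5

Since LHS ≠ RHS, this pair disproves the claim.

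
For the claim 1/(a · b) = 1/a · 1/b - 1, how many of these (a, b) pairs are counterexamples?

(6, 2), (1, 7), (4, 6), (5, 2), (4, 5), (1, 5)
6

Testing each pair:
(6, 2): LHS = 1/12, RHS = -11/12 → counterexample
(1, 7): LHS = 1/7, RHS = -6/7 → counterexample
(4, 6): LHS = 1/24, RHS = -23/24 → counterexample
(5, 2): LHS = 1/10, RHS = -9/10 → counterexample
(4, 5): LHS = 1/20, RHS = -19/20 → counterexample
(1, 5): LHS = 1/5, RHS = -4/5 → counterexample

That makes 6 counterexamples.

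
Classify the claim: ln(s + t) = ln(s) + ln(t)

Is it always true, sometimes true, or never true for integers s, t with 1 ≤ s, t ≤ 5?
Sometimes true

It holds at (s, t) = (2, 2) (both sides equal ln(4) ≈ 1.386), but fails at (s, t) = (3, 2) (LHS = ln(5) ≈ 1.609, RHS = ln(2) + ln(3) ≈ 1.792).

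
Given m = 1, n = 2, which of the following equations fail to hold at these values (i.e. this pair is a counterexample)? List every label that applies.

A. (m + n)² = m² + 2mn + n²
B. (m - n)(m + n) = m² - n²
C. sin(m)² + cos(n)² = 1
C

Evaluating each claim at the given values:
A. LHS = 9, RHS = 9 → holds here (LHS = RHS)
B. LHS = -3, RHS = -3 → holds here (LHS = RHS)
C. LHS = cos(2)² + sin(1)² ≈ 0.8813, RHS = 1 → fails here (LHS ≠ RHS)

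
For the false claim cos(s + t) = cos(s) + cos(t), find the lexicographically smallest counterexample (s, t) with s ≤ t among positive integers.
(s, t) = (1, 1)

Substituting (1, 1) into the claim:
LHS = cos(1 + 1) = cos(2) ≈ -0.4161
RHS = cos(1) + cos(1) = 2·cos(1) ≈ 1.081

Since LHS ≠ RHS, this pair disproves the claim, and no lexicographically smaller pair (s ≤ t, positive integers) does.

For instance (3, 7) is also a counterexample (LHS = cos(10) ≈ -0.8391, RHS = cos(3) + cos(7) ≈ -0.2361), but it's lexicographically larger.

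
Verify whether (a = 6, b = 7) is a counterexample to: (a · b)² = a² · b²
No

Substituting a = 6, b = 7:
LHS = (6 · 7)² = 1764
RHS = 6² · 7² = 1764

The sides agree, so this pair does not disprove the claim.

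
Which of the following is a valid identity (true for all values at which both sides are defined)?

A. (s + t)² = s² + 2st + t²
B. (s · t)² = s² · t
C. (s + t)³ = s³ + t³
A

A: holds — e.g. at (1, 1), both sides equal 4.
B: fails at (2, 2) — LHS = 16, RHS = 8.
C: fails at (2, 7) — LHS = 729, RHS = 351.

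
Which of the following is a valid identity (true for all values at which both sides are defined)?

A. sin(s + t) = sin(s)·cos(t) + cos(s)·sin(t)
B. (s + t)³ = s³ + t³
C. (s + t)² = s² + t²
A

A: holds — e.g. at (0, 1), both sides equal sin(1) ≈ 0.8415.
B: fails at (2, 3) — LHS = 125, RHS = 35.
C: fails at (1, 4) — LHS = 25, RHS = 17.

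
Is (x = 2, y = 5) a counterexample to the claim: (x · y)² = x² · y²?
No

Substituting x = 2, y = 5:
LHS = (2 · 5)² = 100
RHS = 2² · 5² = 100

The sides agree, so this pair does not disprove the claim.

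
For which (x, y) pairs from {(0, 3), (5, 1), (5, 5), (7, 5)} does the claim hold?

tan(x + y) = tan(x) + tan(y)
Testing each pair:
(0, 3): LHS = tan(3) ≈ -0.1425, RHS = tan(3) ≈ -0.1425 → holds
(5, 1): LHS = tan(6) ≈ -0.291, RHS = tan(5) + tan(1) ≈ -1.823 → fails
(5, 5): LHS = tan(10) ≈ 0.6484, RHS = 2·tan(5) ≈ -6.761 → fails
(7, 5): LHS = tan(12) ≈ -0.6359, RHS = tan(5) + tan(7) ≈ -2.509 → fails

1 of 4 pairs satisfies the claim.

Answer: (0, 3)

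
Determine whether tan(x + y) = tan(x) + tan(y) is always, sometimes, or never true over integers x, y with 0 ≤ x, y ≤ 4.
It holds at (x, y) = (1, 0) (both sides equal tan(1) ≈ 1.557), but fails at (x, y) = (2, 2) (LHS = tan(4) ≈ 1.158, RHS = 2·tan(2) ≈ -4.37).

Answer: Sometimes true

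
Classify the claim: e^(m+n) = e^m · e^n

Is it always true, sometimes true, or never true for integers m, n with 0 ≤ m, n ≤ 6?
Always true

The identity holds for every pair in the range. For instance at (m, n) = (0, 0): both sides equal 1.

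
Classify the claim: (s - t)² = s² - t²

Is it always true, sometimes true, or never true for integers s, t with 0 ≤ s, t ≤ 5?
Sometimes true

It holds at (s, t) = (3, 0) (both sides equal 9), but fails at (s, t) = (4, 5) (LHS = 1, RHS = -9).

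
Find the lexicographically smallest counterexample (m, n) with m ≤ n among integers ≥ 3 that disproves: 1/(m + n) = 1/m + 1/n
Substituting (3, 3) into the claim:
LHS = 1/(3 + 3) = 1/6
RHS = 1/3 + 1/3 = 2/3

Since LHS ≠ RHS, this pair disproves the claim, and no lexicographically smaller pair (m ≤ n, integers ≥ 3) does.

For instance (8, 9) is also a counterexample (LHS = 1/17, RHS = 17/72), but it's lexicographically larger.

Answer: (m, n) = (3, 3)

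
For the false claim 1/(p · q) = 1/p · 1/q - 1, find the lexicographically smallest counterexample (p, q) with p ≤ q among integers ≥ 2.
Substituting (2, 2) into the claim:
LHS = 1/(2 · 2) = 1/4
RHS = 1/2 · 1/2 - 1 = -3/4

Since LHS ≠ RHS, this pair disproves the claim, and no lexicographically smaller pair (p ≤ q, integers ≥ 2) does.

For instance (2, 3) is also a counterexample (LHS = 1/6, RHS = -5/6), but it's lexicographically larger.

Answer: (p, q) = (2, 2)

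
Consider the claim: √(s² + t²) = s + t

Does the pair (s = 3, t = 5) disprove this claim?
Yes

Substituting s = 3, t = 5:
LHS = √(3² + 5²) = √(34) ≈ 5.831
RHS = 3 + 5 = 8

Since LHS ≠ RHS, this pair disproves the claim.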